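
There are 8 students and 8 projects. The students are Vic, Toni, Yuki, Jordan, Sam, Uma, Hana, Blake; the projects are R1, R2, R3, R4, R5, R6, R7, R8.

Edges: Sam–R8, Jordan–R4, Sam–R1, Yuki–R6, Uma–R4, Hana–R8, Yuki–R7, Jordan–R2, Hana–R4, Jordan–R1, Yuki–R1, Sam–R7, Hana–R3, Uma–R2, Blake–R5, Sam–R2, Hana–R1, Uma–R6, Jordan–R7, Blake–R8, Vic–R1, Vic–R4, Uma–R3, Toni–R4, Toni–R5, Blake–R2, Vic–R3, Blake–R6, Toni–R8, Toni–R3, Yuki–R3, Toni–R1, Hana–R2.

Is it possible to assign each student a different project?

A valid assignment of size 8: Vic→R1, Toni→R5, Yuki→R6, Jordan→R4, Sam→R7, Uma→R3, Hana→R2, Blake→R8.
All 8 students are covered.

Yes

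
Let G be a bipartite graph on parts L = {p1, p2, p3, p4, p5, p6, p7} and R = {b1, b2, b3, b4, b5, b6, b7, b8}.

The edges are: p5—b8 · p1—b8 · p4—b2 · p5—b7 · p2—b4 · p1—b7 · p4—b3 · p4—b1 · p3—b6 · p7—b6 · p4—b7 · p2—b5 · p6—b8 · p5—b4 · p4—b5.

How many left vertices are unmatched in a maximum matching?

A valid assignment of size 6: p1-b7, p2-b5, p3-b6, p4-b1, p5-b4, p6-b8.
The set {p3, p7} has only 1 neighbour ({b6}), so by Hall's theorem at most 6 of the 7 left vertices can be matched.
That matches 6 of the 7, leaving 1 unmatched; no matching can do better.

1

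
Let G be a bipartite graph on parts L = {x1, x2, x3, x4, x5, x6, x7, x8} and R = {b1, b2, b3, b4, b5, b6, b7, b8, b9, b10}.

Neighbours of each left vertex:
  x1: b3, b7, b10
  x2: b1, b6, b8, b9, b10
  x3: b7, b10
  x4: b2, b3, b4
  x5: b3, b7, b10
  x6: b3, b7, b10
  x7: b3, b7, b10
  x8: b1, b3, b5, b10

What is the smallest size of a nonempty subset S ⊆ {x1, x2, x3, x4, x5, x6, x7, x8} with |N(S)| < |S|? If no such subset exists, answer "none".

Take S = {x1, x3, x5, x6}. Its neighbourhood is {b3, b7, b10}, so |N(S)| = 3 < |S| = 4.
Every subset of size less than 4 has at least as many neighbours as members, so 4 is the minimum.

4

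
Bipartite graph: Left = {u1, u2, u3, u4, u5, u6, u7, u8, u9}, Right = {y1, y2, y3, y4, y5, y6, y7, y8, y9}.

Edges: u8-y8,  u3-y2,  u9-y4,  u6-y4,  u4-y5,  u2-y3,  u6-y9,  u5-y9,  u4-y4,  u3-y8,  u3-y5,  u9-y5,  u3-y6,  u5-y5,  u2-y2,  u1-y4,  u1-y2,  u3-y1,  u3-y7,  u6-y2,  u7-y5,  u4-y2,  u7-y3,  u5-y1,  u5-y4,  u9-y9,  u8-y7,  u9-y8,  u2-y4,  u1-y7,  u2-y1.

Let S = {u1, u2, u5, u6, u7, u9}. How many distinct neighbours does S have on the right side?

8

The union of neighbours of {u1, u2, u5, u6, u7, u9} is {y1, y2, y3, y4, y5, y7, y8, y9}, which has 8 elements.
Since |N(S)| = 8 ≥ |S| = 6, Hall's condition holds for this subset.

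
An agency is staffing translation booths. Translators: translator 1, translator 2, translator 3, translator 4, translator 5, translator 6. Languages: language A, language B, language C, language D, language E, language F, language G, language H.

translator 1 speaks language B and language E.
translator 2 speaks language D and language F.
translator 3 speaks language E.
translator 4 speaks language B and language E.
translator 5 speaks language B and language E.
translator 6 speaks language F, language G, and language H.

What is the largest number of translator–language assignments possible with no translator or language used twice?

One maximum matching: translator 1–language B, translator 2–language D, translator 3–language E, translator 6–language F.
The set {translator 1, translator 3, translator 4, translator 5} has only 2 neighbours ({language B, language E}), so by Hall's theorem at most 4 of the 6 translators can be matched.

4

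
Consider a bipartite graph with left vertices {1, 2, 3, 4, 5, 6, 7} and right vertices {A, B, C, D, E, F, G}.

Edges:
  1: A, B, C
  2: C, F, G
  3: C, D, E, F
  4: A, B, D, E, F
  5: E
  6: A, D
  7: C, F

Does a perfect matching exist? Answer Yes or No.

Yes

A valid assignment of size 7: 1→B, 2→G, 3→C, 4→A, 5→E, 6→D, 7→F.
Every left vertex is matched, so this is a perfect matching.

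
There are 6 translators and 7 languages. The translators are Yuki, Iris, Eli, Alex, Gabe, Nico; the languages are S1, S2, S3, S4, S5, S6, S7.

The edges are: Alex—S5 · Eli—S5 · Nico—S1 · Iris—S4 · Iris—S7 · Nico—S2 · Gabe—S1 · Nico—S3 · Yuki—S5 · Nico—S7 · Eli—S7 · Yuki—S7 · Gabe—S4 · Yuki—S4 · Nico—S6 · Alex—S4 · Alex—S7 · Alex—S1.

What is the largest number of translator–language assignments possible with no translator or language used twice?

5

One maximum matching: Yuki–S5, Iris–S4, Eli–S7, Alex–S1, Nico–S2.
The set {Yuki, Iris, Eli, Alex, Gabe} has only 4 neighbours ({S1, S4, S5, S7}), so by Hall's theorem at most 5 of the 6 translators can be matched.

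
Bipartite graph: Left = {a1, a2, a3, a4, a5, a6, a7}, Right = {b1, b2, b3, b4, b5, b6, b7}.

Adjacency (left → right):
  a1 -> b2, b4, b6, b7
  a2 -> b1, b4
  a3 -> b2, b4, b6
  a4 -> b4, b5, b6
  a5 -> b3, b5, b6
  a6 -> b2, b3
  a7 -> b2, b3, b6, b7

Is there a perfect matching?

Yes

One maximum matching: a1→b7, a2→b1, a3→b4, a4→b5, a5→b6, a6→b2, a7→b3.
Every left vertex is matched, so this is a perfect matching.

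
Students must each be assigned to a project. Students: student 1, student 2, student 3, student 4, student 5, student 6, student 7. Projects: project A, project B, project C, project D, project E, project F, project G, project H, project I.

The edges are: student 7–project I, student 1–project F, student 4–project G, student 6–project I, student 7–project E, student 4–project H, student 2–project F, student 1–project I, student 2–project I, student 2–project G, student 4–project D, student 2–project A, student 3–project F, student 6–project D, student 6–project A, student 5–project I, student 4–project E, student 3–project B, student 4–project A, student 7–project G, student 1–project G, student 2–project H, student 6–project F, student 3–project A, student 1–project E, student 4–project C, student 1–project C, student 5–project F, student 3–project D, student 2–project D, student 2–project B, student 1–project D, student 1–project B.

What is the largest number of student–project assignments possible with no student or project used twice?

7

For example, pair student 1→project G, student 2→project H, student 3→project B, student 4→project C, student 5→project F, student 6→project A, student 7→project I.
This saturates every student, so 7 is the maximum.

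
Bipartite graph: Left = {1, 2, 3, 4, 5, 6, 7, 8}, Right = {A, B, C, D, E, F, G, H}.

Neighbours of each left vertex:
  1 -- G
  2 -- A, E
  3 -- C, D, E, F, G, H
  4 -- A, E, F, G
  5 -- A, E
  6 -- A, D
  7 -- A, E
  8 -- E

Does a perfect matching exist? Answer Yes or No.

No

The set {2, 5, 7, 8} has only 2 neighbours ({A, E}), so by Hall's theorem at most 6 of the 8 left vertices can be matched.
Hence no matching covers every left vertex.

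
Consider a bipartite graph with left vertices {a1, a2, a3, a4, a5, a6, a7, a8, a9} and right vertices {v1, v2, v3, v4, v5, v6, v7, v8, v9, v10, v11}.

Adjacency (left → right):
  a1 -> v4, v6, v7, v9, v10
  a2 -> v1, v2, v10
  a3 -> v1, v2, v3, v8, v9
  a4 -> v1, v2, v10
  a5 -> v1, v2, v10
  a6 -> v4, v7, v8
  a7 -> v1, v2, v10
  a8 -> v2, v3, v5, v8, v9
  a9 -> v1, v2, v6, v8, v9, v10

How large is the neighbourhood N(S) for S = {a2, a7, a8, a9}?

8

The union of neighbours of {a2, a7, a8, a9} is {v1, v2, v3, v5, v6, v8, v9, v10}, which has 8 elements.
Since |N(S)| = 8 ≥ |S| = 4, Hall's condition holds for this subset.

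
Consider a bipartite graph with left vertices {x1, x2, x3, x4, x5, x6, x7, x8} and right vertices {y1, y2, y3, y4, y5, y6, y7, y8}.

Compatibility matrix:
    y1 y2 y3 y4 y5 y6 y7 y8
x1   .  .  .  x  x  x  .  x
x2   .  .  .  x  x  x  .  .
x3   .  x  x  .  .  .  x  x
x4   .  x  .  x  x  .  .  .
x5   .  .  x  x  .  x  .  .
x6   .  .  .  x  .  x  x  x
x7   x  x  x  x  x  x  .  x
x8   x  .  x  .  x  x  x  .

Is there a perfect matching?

For example, pair x1→y4, x2→y5, x3→y8, x4→y2, x5→y3, x6→y7, x7→y1, x8→y6.
Every left vertex is matched, so this is a perfect matching.

Yes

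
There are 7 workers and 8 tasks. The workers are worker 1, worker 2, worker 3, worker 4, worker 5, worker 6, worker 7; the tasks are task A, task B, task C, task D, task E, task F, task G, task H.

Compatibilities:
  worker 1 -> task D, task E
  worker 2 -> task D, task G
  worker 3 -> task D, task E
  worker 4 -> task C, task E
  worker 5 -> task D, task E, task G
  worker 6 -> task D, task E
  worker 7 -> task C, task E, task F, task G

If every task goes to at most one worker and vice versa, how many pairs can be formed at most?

A valid assignment of size 5: worker 1-task D, worker 2-task G, worker 3-task E, worker 4-task C, worker 7-task F.
The set {worker 1, worker 2, worker 3, worker 5, worker 6} has only 3 neighbours ({task D, task E, task G}), so by Hall's theorem at most 5 of the 7 workers can be matched.

5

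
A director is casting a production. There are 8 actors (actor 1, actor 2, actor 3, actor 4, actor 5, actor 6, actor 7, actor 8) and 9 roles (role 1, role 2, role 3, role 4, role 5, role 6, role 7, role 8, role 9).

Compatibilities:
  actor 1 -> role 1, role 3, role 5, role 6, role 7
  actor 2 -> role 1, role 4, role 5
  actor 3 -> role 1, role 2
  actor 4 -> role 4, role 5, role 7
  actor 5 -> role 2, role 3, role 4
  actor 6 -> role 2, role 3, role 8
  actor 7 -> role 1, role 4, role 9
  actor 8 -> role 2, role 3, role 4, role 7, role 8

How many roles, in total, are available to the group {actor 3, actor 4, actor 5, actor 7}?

7

The union of neighbours of {actor 3, actor 4, actor 5, actor 7} is {role 1, role 2, role 3, role 4, role 5, role 7, role 9}, which has 7 elements.
Since |N(S)| = 7 ≥ |S| = 4, Hall's condition holds for this subset.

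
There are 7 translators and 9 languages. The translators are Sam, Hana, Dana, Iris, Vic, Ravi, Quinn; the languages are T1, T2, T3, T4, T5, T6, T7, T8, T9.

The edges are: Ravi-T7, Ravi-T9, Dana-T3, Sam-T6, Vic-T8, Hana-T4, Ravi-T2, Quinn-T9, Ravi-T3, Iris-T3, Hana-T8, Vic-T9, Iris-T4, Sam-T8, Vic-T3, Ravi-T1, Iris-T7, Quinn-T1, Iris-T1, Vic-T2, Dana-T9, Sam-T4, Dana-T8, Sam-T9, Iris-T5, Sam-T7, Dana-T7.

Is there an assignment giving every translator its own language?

Yes

For example, pair Sam–T6, Hana–T4, Dana–T7, Iris–T5, Vic–T8, Ravi–T3, Quinn–T9.
Every translator is matched, so this matching saturates all of them.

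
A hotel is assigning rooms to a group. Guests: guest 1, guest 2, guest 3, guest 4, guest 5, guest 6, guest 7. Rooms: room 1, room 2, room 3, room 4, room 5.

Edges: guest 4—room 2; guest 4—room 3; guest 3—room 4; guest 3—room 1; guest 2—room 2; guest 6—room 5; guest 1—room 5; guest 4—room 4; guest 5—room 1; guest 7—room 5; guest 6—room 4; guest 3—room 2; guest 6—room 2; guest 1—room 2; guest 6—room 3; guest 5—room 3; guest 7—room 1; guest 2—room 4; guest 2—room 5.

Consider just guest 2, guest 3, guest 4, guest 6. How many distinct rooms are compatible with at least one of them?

The union of neighbours of {guest 2, guest 3, guest 4, guest 6} is {room 1, room 2, room 3, room 4, room 5}, which has 5 elements.
Since |N(S)| = 5 ≥ |S| = 4, Hall's condition holds for this subset.

5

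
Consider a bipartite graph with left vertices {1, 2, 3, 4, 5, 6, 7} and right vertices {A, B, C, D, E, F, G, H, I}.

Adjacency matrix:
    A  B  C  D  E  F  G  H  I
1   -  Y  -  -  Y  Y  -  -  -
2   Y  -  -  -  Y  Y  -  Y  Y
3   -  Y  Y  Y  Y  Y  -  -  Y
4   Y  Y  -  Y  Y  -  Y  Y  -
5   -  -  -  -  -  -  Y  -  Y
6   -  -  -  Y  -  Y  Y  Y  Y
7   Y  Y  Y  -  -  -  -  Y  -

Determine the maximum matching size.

7

A valid assignment of size 7: 1–F, 2–A, 3–E, 4–G, 5–I, 6–H, 7–B.
All 7 left vertices are matched, so no larger matching exists.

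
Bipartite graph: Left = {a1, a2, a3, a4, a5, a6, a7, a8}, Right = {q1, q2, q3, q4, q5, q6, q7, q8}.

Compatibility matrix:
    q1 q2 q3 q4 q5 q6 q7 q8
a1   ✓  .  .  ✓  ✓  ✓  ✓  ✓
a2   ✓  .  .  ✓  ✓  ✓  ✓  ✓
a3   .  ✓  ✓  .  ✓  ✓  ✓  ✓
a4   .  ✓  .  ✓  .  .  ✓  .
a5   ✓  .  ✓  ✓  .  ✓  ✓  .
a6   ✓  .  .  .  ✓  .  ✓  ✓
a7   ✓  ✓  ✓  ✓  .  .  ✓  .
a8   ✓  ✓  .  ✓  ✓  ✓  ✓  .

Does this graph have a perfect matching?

A valid assignment of size 8: a1-q4, a2-q8, a3-q3, a4-q2, a5-q1, a6-q5, a7-q7, a8-q6.
All 8 left vertices are covered.

Yes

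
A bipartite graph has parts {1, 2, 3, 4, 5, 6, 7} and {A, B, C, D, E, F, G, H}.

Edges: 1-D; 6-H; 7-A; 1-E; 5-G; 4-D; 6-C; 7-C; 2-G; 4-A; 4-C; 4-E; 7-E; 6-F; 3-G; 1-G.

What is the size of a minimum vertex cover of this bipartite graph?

5

The 5 edges 1–D, 2–G, 4–C, 6–F, 7–E form a matching, so any vertex cover needs at least 5 vertices (one per matched edge).
Conversely {1, 4, 6, 7, G} meets every edge and has exactly 5 vertices, so 5 is optimal.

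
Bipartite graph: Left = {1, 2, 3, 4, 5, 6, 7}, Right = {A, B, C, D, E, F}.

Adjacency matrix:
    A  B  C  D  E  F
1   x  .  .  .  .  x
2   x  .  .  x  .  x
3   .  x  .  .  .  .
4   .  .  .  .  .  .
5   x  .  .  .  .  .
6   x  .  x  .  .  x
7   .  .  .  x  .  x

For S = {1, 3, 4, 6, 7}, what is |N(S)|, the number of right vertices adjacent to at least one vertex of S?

The union of neighbours of {1, 3, 4, 6, 7} is {A, B, C, D, F}, which has 5 elements.
Since |N(S)| = 5 ≥ |S| = 5, Hall's condition holds for this subset.

5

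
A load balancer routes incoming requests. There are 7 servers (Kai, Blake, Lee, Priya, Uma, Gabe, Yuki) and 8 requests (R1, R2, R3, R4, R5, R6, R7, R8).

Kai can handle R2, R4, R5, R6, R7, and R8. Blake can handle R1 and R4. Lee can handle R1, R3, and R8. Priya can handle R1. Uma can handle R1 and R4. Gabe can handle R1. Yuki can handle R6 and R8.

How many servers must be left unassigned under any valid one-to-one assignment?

A valid assignment of size 5: Kai-R6, Blake-R4, Lee-R3, Priya-R1, Yuki-R8.
The set {Blake, Priya, Uma, Gabe} has only 2 neighbours ({R1, R4}), so by Hall's theorem at most 5 of the 7 servers can be matched.
That matches 5 of the 7, leaving 2 unmatched; no matching can do better.

2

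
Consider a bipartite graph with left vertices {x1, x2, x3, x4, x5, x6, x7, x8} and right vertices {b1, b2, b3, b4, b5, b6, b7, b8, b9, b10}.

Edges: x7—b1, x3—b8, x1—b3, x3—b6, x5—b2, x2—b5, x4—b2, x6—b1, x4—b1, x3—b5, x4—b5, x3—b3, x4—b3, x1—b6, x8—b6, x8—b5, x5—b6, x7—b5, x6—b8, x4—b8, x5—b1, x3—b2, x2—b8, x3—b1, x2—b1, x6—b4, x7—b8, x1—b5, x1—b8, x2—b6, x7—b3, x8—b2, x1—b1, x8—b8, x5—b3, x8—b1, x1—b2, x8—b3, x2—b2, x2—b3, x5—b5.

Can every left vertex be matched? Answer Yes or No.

No

The set {x1, x2, x3, x4, x5, x7, x8} has only 6 neighbours ({b1, b2, b3, b5, b6, b8}), so by Hall's theorem at most 7 of the 8 left vertices can be matched.
Hence no matching covers every left vertex.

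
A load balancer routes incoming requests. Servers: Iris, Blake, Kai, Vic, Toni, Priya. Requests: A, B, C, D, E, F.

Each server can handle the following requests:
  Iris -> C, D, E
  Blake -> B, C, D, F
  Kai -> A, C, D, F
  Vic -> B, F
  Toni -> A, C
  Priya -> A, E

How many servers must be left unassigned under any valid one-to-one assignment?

0

For example, pair Iris-C, Blake-D, Kai-F, Vic-B, Toni-A, Priya-E.
This saturates every server, so 6 is the maximum.
That matches 6 of the 6, leaving 0 unmatched; no matching can do better.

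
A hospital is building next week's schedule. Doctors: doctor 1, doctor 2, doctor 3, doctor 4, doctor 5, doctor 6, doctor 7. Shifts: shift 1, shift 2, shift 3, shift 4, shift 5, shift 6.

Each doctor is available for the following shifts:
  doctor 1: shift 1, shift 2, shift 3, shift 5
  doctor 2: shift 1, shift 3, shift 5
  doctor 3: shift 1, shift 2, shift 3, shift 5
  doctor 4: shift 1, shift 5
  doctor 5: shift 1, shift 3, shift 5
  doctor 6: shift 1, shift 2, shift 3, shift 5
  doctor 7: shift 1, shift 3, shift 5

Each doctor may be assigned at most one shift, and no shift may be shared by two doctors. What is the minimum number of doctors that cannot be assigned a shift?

For example, pair doctor 1→shift 2, doctor 2→shift 1, doctor 3→shift 3, doctor 4→shift 5.
The set {doctor 1, doctor 2, doctor 3, doctor 4, doctor 5, doctor 6, doctor 7} has only 4 neighbours ({shift 1, shift 2, shift 3, shift 5}), so by Hall's theorem at most 4 of the 7 doctors can be matched.
That matches 4 of the 7, leaving 3 unmatched; no matching can do better.

3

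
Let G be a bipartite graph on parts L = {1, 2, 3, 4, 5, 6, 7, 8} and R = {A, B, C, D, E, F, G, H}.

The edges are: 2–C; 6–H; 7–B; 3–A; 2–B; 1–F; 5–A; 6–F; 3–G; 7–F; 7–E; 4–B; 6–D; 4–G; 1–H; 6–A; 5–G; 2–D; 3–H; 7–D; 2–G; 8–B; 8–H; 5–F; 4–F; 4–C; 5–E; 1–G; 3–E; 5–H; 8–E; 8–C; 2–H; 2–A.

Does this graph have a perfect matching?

For example, pair 1-F, 2-H, 3-G, 4-C, 5-A, 6-D, 7-E, 8-B.
Every left vertex is matched, so this is a perfect matching.

Yes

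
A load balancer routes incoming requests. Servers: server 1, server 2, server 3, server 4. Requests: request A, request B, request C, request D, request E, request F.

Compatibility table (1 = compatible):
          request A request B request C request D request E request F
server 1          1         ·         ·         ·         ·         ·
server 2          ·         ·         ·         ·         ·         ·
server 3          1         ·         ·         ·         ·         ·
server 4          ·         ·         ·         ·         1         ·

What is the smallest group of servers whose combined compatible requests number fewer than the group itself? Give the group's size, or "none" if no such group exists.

1

Take S = {server 2}. Its neighbourhood is {}, so |N(S)| = 0 < |S| = 1.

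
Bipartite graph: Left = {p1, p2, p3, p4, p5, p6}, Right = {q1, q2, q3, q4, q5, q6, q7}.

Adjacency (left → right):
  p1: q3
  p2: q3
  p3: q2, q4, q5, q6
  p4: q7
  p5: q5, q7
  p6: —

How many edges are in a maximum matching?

A valid assignment of size 4: p1→q3, p3→q6, p4→q7, p5→q5.
The set {p1, p2, p6} has only 1 neighbour ({q3}), so by Hall's theorem at most 4 of the 6 left vertices can be matched.

4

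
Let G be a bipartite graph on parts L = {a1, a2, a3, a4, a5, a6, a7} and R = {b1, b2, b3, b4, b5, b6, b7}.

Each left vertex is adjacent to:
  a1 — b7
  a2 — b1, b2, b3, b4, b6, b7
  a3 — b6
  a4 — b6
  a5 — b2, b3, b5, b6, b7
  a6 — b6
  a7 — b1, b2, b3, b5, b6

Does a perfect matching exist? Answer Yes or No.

No

The set {a3, a4, a6} has only 1 neighbour ({b6}), so by Hall's theorem at most 5 of the 7 left vertices can be matched.
Hence no matching covers every left vertex.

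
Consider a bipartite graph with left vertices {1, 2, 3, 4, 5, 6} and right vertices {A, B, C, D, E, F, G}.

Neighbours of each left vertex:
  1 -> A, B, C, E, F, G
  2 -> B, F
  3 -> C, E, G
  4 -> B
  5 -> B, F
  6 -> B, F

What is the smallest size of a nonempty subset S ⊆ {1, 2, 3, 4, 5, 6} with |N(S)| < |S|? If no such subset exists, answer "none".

Take S = {2, 4, 5}. Its neighbourhood is {B, F}, so |N(S)| = 2 < |S| = 3.
Every subset of size less than 3 has at least as many neighbours as members, so 3 is the minimum.

3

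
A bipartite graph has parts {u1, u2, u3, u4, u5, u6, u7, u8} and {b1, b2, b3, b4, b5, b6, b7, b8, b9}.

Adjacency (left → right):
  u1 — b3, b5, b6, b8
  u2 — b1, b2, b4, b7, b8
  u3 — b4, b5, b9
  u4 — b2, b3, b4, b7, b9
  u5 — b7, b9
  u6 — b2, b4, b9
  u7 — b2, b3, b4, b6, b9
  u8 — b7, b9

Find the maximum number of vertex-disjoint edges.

8

For example, pair u1–b3, u2–b1, u3–b5, u4–b4, u5–b9, u6–b2, u7–b6, u8–b7.
All 8 left vertices are matched, so no larger matching exists.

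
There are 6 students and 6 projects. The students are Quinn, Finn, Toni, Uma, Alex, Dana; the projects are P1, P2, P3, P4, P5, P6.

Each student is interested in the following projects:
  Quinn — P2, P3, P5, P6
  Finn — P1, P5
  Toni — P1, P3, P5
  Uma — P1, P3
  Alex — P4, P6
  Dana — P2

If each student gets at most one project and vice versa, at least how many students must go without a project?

0

One maximum matching: Quinn–P6, Finn–P5, Toni–P3, Uma–P1, Alex–P4, Dana–P2.
All 6 students are matched, so no larger matching exists.
That matches 6 of the 6, leaving 0 unmatched; no matching can do better.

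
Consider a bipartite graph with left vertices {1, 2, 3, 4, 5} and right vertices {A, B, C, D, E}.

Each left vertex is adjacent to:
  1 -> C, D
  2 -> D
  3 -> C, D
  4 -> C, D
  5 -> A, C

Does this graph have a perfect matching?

The set {1, 2, 3, 4} has only 2 neighbours ({C, D}), so by Hall's theorem at most 3 of the 5 left vertices can be matched.
Hence no matching covers every left vertex.

No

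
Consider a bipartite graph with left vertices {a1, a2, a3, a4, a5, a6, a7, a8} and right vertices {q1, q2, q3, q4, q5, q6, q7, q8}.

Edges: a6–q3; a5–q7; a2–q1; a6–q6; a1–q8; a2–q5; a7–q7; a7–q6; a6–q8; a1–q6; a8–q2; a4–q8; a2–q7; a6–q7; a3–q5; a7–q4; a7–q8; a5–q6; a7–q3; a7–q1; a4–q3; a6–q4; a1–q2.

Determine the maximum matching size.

For example, pair a1-q8, a2-q1, a3-q5, a4-q3, a5-q7, a6-q4, a7-q6, a8-q2.
This saturates every left vertex, so 8 is the maximum.

8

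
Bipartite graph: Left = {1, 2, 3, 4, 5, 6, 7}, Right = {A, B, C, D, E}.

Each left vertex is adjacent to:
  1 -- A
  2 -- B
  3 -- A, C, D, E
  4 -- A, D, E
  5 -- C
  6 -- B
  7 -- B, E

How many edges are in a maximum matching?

5

For example, pair 1→A, 2→B, 3→E, 4→D, 5→C.
The set {1, 2, 3, 4, 5, 6, 7} has only 5 neighbours ({A, B, C, D, E}), so by Hall's theorem at most 5 of the 7 left vertices can be matched.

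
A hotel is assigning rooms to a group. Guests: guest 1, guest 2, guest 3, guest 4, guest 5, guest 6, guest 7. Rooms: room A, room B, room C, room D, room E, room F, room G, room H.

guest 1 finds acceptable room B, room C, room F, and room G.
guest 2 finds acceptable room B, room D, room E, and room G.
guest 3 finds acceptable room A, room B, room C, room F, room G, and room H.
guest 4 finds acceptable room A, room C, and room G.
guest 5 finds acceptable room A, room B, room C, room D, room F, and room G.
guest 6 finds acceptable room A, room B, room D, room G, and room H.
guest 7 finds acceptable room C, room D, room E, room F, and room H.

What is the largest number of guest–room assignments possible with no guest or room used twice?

For example, pair guest 1–room B, guest 2–room E, guest 3–room C, guest 4–room G, guest 5–room F, guest 6–room A, guest 7–room D.
All 7 guests are matched, so no larger matching exists.

7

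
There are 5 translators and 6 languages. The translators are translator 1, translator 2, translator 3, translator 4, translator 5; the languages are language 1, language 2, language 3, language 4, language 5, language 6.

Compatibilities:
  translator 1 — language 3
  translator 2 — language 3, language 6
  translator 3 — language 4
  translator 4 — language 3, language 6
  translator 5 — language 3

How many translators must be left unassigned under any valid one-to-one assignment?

2

One maximum matching: translator 1–language 3, translator 2–language 6, translator 3–language 4.
The set {translator 1, translator 2, translator 4, translator 5} has only 2 neighbours ({language 3, language 6}), so by Hall's theorem at most 3 of the 5 translators can be matched.
That matches 3 of the 5, leaving 2 unmatched; no matching can do better.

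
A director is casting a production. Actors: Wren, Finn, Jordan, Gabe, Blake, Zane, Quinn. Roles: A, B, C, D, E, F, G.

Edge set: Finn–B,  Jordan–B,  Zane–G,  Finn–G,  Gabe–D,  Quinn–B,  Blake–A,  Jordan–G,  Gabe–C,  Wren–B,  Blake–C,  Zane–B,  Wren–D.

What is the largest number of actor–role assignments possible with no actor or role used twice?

5

A valid assignment of size 5: Wren–D, Finn–G, Jordan–B, Gabe–C, Blake–A.
The set {Finn, Jordan, Zane, Quinn} has only 2 neighbours ({B, G}), so by Hall's theorem at most 5 of the 7 actors can be matched.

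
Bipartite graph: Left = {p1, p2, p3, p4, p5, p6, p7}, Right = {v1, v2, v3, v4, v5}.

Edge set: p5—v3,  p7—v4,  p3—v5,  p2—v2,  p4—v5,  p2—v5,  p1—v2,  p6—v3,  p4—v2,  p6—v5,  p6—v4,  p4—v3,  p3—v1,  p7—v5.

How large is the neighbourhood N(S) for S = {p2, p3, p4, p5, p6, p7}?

5

The union of neighbours of {p2, p3, p4, p5, p6, p7} is {v1, v2, v3, v4, v5}, which has 5 elements.
Since |N(S)| = 5 < |S| = 6, Hall's condition fails for this subset.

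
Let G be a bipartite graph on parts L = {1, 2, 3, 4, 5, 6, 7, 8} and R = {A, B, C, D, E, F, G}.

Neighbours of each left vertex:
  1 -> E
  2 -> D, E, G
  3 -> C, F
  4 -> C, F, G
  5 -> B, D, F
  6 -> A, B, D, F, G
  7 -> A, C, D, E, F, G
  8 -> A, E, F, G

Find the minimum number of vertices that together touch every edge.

7

{A, B, C, D, E, F, G} is a vertex cover of size 7: every edge has an endpoint in this set.
No smaller cover exists because 1–E, 2–D, 3–C, 4–F, 5–B, 6–A, 7–G is a matching of size 7, and a cover must include an endpoint of each of these disjoint edges (König's theorem).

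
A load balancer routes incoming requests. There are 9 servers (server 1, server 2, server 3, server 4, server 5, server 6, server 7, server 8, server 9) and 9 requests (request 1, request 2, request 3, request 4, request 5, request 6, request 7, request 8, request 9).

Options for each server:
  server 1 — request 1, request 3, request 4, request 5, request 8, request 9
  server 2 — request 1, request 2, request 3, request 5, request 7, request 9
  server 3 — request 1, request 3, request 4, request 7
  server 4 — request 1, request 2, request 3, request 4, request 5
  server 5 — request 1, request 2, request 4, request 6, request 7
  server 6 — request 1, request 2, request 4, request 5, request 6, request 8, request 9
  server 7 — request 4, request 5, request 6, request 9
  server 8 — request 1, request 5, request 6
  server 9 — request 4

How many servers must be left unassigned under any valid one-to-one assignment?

0

For example, pair server 1-request 9, server 2-request 7, server 3-request 3, server 4-request 2, server 5-request 1, server 6-request 8, server 7-request 5, server 8-request 6, server 9-request 4.
This saturates every server, so 9 is the maximum.
That matches 9 of the 9, leaving 0 unmatched; no matching can do better.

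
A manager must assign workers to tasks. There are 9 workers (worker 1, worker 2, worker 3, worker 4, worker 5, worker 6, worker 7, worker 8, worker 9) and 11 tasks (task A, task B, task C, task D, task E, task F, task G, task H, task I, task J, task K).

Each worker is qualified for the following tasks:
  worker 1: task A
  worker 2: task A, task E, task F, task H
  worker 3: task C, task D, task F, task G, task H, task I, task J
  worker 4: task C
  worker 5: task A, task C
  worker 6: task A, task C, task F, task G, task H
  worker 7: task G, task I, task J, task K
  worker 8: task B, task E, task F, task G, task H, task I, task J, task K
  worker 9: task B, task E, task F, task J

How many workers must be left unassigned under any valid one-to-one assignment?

A valid assignment of size 8: worker 1-task A, worker 2-task F, worker 3-task D, worker 4-task C, worker 6-task G, worker 7-task J, worker 8-task I, worker 9-task E.
The set {worker 1, worker 4, worker 5} has only 2 neighbours ({task A, task C}), so by Hall's theorem at most 8 of the 9 workers can be matched.
That matches 8 of the 9, leaving 1 unmatched; no matching can do better.

1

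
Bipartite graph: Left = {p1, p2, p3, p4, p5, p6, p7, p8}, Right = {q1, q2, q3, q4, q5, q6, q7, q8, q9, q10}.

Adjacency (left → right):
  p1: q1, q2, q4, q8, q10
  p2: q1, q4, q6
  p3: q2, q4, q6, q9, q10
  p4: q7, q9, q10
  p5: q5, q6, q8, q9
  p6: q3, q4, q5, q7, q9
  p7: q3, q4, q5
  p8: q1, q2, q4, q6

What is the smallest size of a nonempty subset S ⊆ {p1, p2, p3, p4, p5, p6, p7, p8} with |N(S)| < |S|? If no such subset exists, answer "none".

none

A matching saturating every left vertex exists, for instance p1→q1, p2→q4, p3→q9, p4→q10, p5→q8, p6→q7, p7→q5, p8→q6.
By Hall's marriage theorem, this means |N(S)| ≥ |S| for every subset S, so no violating subset exists.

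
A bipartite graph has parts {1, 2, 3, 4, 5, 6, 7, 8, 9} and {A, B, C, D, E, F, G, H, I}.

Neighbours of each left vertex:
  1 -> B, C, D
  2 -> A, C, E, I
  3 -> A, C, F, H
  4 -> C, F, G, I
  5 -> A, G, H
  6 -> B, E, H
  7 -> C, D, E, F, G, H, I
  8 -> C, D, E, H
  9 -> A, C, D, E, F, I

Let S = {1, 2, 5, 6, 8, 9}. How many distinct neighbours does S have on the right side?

The union of neighbours of {1, 2, 5, 6, 8, 9} is {A, B, C, D, E, F, G, H, I}, which has 9 elements.
Since |N(S)| = 9 ≥ |S| = 6, Hall's condition holds for this subset.

9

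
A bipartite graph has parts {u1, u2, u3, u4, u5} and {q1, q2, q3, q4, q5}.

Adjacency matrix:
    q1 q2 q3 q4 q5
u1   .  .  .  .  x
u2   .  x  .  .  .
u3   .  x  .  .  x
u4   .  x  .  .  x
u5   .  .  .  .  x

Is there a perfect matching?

The set {u1, u2, u3, u4, u5} has only 2 neighbours ({q2, q5}), so by Hall's theorem at most 2 of the 5 left vertices can be matched.
Hence no matching covers every left vertex.

No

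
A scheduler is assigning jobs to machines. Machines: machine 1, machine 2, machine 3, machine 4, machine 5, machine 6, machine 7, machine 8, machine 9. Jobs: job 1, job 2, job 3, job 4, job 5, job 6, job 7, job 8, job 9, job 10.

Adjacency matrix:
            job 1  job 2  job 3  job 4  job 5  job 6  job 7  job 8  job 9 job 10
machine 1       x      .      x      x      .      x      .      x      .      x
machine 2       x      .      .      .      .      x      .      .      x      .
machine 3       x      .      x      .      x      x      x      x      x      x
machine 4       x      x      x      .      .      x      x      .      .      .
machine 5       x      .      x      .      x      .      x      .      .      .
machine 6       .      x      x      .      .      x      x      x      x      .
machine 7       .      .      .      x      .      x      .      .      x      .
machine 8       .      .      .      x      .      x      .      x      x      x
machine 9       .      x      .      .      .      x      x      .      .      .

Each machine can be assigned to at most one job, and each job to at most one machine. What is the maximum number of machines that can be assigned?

For example, pair machine 1→job 4, machine 2→job 1, machine 3→job 5, machine 4→job 7, machine 5→job 3, machine 6→job 8, machine 7→job 6, machine 8→job 9, machine 9→job 2.
This saturates every machine, so 9 is the maximum.

9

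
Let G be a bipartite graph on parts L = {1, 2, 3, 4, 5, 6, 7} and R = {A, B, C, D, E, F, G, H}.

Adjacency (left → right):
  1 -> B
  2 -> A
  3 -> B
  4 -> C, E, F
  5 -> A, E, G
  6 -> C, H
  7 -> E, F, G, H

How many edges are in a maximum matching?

A valid assignment of size 6: 1–B, 2–A, 4–E, 5–G, 6–C, 7–H.
The set {1, 3} has only 1 neighbour ({B}), so by Hall's theorem at most 6 of the 7 left vertices can be matched.

6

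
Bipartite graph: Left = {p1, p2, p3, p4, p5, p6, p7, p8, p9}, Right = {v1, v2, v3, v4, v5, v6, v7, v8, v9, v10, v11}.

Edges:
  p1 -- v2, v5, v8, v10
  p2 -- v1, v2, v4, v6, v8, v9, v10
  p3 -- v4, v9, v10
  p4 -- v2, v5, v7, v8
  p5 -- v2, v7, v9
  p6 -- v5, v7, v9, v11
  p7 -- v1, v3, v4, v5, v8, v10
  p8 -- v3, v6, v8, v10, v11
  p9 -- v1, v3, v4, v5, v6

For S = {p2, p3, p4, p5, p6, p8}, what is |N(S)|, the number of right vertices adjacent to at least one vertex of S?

The union of neighbours of {p2, p3, p4, p5, p6, p8} is {v1, v2, v3, v4, v5, v6, v7, v8, v9, v10, v11}, which has 11 elements.
Since |N(S)| = 11 ≥ |S| = 6, Hall's condition holds for this subset.

11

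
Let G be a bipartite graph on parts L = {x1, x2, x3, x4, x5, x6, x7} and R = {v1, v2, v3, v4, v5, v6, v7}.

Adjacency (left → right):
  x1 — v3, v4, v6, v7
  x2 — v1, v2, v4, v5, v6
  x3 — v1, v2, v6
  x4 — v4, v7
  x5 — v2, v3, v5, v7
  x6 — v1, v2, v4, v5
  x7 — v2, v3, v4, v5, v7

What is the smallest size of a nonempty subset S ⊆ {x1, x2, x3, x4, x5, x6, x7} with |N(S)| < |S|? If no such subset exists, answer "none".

A matching saturating every left vertex exists, for instance x1→v6, x2→v5, x3→v1, x4→v4, x5→v7, x6→v2, x7→v3.
By Hall's marriage theorem, this means |N(S)| ≥ |S| for every subset S, so no violating subset exists.

none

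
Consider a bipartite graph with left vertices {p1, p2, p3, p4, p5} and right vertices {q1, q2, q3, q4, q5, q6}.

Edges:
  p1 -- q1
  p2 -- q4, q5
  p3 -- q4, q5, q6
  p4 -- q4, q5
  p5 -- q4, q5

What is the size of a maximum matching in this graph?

4

For example, pair p1–q1, p2–q4, p3–q6, p4–q5.
The set {p2, p4, p5} has only 2 neighbours ({q4, q5}), so by Hall's theorem at most 4 of the 5 left vertices can be matched.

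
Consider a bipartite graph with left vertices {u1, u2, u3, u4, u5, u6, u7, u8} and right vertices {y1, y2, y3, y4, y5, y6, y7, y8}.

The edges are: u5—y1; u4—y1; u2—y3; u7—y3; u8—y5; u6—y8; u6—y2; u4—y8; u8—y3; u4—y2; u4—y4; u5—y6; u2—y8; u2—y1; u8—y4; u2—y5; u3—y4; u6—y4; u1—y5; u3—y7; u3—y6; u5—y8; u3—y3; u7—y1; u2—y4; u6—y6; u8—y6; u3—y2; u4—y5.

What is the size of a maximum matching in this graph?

A valid assignment of size 8: u1-y5, u2-y4, u3-y7, u4-y2, u5-y6, u6-y8, u7-y1, u8-y3.
This saturates every left vertex, so 8 is the maximum.

8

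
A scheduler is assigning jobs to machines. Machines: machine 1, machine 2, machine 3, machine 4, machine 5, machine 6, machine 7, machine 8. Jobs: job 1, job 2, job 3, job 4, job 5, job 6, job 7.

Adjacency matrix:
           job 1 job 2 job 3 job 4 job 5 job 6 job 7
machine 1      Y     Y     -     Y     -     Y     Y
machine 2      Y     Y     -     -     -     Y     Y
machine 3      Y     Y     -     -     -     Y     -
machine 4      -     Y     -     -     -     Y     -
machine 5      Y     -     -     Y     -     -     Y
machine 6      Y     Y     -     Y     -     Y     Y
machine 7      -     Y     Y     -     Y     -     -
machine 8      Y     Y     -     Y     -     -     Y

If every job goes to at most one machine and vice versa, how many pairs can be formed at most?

For example, pair machine 1–job 4, machine 2–job 7, machine 3–job 2, machine 4–job 6, machine 5–job 1, machine 7–job 5.
The set {machine 1, machine 2, machine 3, machine 4, machine 5, machine 6, machine 8} has only 5 neighbours ({job 1, job 2, job 4, job 6, job 7}), so by Hall's theorem at most 6 of the 8 machines can be matched.

6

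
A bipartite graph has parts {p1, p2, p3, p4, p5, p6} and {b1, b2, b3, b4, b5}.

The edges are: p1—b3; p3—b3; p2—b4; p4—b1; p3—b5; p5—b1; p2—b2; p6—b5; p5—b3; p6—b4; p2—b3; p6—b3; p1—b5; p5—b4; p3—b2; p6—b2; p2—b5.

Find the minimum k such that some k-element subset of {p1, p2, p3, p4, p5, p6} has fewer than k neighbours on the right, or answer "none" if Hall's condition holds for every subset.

6

Take S = {p1, p2, p3, p4, p5, p6}. Its neighbourhood is {b1, b2, b3, b4, b5}, so |N(S)| = 5 < |S| = 6.
Every subset of size less than 6 has at least as many neighbours as members, so 6 is the minimum.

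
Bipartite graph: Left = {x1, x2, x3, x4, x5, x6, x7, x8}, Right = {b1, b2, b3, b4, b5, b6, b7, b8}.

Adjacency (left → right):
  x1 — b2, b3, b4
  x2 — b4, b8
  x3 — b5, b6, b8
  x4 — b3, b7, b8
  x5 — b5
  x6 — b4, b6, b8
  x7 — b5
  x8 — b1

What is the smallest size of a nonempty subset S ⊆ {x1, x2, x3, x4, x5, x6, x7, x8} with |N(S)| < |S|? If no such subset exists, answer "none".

2

Take S = {x5, x7}. Its neighbourhood is {b5}, so |N(S)| = 1 < |S| = 2.
No single vertex violates Hall's condition since each has at least one neighbour, so 2 is the minimum.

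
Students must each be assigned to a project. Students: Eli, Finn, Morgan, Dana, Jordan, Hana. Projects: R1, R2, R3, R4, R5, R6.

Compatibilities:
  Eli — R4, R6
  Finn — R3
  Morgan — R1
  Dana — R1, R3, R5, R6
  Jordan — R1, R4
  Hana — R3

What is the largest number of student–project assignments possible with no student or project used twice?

A valid assignment of size 5: Eli–R6, Finn–R3, Morgan–R1, Dana–R5, Jordan–R4.
The set {Finn, Hana} has only 1 neighbour ({R3}), so by Hall's theorem at most 5 of the 6 students can be matched.

5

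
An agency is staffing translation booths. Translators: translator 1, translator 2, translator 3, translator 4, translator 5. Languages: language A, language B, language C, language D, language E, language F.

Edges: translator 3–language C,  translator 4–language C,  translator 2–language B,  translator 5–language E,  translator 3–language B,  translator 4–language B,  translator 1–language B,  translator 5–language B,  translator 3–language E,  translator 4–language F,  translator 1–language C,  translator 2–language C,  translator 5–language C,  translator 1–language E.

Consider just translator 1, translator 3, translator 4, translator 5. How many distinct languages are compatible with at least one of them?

The union of neighbours of {translator 1, translator 3, translator 4, translator 5} is {language B, language C, language E, language F}, which has 4 elements.
Since |N(S)| = 4 ≥ |S| = 4, Hall's condition holds for this subset.

4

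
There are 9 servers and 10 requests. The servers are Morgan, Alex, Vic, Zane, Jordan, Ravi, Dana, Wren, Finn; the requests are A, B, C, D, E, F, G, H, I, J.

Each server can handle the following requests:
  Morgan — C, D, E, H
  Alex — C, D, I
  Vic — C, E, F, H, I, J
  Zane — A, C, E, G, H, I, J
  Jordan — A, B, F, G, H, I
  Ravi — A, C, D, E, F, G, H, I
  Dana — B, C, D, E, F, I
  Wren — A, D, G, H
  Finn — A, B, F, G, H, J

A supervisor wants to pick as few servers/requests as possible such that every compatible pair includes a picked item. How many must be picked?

The 9 edges Morgan–E, Alex–C, Vic–H, Zane–G, Jordan–A, Ravi–F, Dana–B, Wren–D, Finn–J form a matching, so any vertex cover needs at least 9 vertices (one per matched edge).
Conversely {Morgan, Alex, Vic, Zane, Jordan, Ravi, Dana, Wren, Finn} meets every edge and has exactly 9 vertices, so 9 is optimal.

9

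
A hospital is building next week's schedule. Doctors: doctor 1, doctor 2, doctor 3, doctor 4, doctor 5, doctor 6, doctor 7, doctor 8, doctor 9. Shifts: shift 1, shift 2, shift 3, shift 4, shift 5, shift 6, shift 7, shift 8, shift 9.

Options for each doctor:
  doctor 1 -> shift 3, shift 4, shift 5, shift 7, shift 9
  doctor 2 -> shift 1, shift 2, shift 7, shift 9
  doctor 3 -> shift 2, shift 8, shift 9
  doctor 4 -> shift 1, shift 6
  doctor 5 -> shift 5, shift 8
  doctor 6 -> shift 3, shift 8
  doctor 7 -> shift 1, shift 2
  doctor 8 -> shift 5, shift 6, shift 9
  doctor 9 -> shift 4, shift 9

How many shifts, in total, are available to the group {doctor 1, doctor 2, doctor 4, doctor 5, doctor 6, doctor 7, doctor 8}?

The union of neighbours of {doctor 1, doctor 2, doctor 4, doctor 5, doctor 6, doctor 7, doctor 8} is {shift 1, shift 2, shift 3, shift 4, shift 5, shift 6, shift 7, shift 8, shift 9}, which has 9 elements.
Since |N(S)| = 9 ≥ |S| = 7, Hall's condition holds for this subset.

9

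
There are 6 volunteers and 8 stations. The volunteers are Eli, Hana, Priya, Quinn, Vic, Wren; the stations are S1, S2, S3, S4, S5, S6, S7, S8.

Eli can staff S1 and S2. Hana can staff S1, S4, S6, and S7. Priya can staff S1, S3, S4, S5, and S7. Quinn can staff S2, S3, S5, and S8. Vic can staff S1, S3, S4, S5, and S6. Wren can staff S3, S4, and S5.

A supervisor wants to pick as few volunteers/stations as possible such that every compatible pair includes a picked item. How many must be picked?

6

{Eli, Hana, Priya, Quinn, Vic, Wren} is a vertex cover of size 6: every edge has an endpoint in this set.
No smaller cover exists because Eli–S1, Hana–S7, Priya–S3, Quinn–S2, Vic–S6, Wren–S4 is a matching of size 6, and a cover must include an endpoint of each of these disjoint edges (König's theorem).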